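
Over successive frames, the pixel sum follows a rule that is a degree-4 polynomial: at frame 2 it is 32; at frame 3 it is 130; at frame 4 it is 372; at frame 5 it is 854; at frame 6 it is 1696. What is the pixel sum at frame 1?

Write the value at n as u(n).
Write u(n) = an^4 + bn³ + cn² + dn + e; the 5 given values yield a linear system in the 5 coefficients.
Solving, u(n) = n^4 + 2n³ - n² + 4.
Then u(1) = 6.

6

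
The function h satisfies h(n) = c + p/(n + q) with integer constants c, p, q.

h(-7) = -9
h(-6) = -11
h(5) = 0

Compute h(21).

(h(n) − c)(n + q) = p for each data point; the three points give a linear system in c and q, then p follows.
Solving: c = -3, q = 3, p = 24, so h(n) = -3 + 24/(n + 3).
Then h(21) = -3 + 24/24 = -2.

-2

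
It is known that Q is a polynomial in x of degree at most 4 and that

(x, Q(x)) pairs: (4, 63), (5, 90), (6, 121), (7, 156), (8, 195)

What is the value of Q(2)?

First differences: 27, 31, 35, 39. Second differences: 4, 4, 4.
Level-2 differences are constant, so Q has degree 2.
Fitting a degree-2 polynomial gives Q(x) = 2x² + 9x - 5.
Then Q(2) = 21.

21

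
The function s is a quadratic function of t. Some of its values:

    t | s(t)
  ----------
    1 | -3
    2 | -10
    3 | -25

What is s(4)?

-48

Write s(t) = at² + bt + c; the 3 given values yield a linear system in the 3 coefficients.
Solving, s(t) = -4t² + 5t - 4.
Then s(4) = -48.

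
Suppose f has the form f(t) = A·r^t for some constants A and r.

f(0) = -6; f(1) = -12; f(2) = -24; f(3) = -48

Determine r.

Consecutive ratio: -12/(-6) = 2, and -24/(-12) = 2, so r = 2.
Then A·2^0 = -6 gives A = -6, and f(t) = -6·2^t.

2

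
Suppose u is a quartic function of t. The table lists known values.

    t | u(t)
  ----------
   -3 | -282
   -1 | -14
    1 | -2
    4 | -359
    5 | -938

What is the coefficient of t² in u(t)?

Write u(t) = at^4 + bt³ + ct² + dt + e; the 5 given values yield a linear system in the 5 coefficients.
Solving, u(t) = -2t^4 + 3t³ - 3t² + 3t - 3.
The coefficient of t² is -3.

-3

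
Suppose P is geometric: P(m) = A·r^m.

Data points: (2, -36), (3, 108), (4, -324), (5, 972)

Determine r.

Consecutive ratio: 108/(-36) = -3, and -324/108 = -3, so r = -3.
Then A·(-3)^2 = -36 gives A = -4, and P(m) = -4·(-3)^m.

-3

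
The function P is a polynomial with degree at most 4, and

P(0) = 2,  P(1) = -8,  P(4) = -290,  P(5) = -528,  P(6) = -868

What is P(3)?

-136

Write P(x) = ax^4 + bx³ + cx² + dx + e; the 5 given values yield a linear system in the 5 coefficients.
Solving, the leading coefficient vanishes, and P(x) = -3x³ - 6x² - x + 2.
Then P(3) = -136.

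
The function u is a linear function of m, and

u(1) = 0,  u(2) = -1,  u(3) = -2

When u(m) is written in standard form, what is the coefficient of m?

First differences: -1, -1.
Level-1 differences are constant, so u has degree 1.
Fitting a degree-1 polynomial gives u(m) = -m + 1.
The coefficient of m is -1.

-1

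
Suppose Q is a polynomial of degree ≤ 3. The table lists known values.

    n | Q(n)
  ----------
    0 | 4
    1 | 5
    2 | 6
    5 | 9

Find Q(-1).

3

Write Q(n) = an³ + bn² + cn + d; the 4 given values yield a linear system in the 4 coefficients.
Solving, the top 2 coefficients vanish, and Q(n) = n + 4.
Then Q(-1) = 3.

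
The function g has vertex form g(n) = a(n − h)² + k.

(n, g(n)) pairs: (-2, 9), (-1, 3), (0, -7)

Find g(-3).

First differences -6, -10; second difference -4 = 2a, so a = -2.
Expanding, the n-coefficient is −2ah = 4h; matching it to the data gives h = -3, and then k = 11.
So g(n) = -2(n + 3)² + 11.
g(-3) = -2·0² + 11 = 11.

11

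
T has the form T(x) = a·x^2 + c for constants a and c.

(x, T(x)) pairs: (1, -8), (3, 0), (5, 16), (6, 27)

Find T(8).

From T(1) = -8 and T(3) = 0: 1a + c = -8 and 9a + c = 0.
Subtracting: 8a = 8, so a = 1; then c = -8 − 1·1 = -9.
So T(x) = 1x² − 9, and T(8) = 55.

55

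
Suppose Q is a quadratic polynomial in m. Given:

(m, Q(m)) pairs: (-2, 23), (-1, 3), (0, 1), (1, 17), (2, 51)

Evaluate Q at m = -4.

117

First differences: -20, -2, 16, 34. Second differences: 18, 18, 18.
Level-2 differences are constant, so Q has degree 2.
Fitting a degree-2 polynomial gives Q(m) = 9m² + 7m + 1.
Then Q(-4) = 117.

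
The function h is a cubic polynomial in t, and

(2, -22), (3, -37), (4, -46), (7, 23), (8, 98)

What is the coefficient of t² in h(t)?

Write h(t) = at³ + bt² + ct + d; the 5 given values yield a linear system in the 4 coefficients.
Solving, h(t) = t³ - 6t² - 4t + 2.
The coefficient of t² is -6.

-6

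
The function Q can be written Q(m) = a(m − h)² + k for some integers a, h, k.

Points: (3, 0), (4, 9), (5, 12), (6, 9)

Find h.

First differences 9, 3, -3; second difference -6 = 2a, so a = -3.
Expanding, the m-coefficient is −2ah = 6h; matching it to the data gives h = 5, and then k = 12.
So Q(m) = -3(m − 5)² + 12.
Hence h = 5.

5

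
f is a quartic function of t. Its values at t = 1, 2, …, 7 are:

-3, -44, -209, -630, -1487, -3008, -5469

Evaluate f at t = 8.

-9194

Write f(t) = at^4 + bt³ + ct² + dt + e; the 7 given values yield a linear system in the 5 coefficients.
Solving, f(t) = -2t^4 - 2t³ + 3t - 2.
Then f(8) = -9194.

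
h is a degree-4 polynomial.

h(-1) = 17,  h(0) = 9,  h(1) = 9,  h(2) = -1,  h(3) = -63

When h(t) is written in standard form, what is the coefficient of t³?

-1

Write h(t) = at^4 + bt³ + ct² + dt + e; the 5 given values yield a linear system in the 5 coefficients.
Solving, h(t) = -t^4 - t³ + 5t² - 3t + 9.
The coefficient of t³ is -1.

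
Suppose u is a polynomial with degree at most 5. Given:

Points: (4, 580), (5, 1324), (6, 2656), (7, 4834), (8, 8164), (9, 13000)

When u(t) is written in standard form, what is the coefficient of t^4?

2

First differences: 744, 1332, 2178, 3330, 4836. Second differences: 588, 846, 1152, 1506. Third differences: 258, 306, 354. Fourth differences: 48, 48.
Level-4 differences are constant, so u has degree 4.
Fitting a degree-4 polynomial gives u(t) = 2t^4 - t³ + 7t² + 4t + 4.
The coefficient of t^4 is 2.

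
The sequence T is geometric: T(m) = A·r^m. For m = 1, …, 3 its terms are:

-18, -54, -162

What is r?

3

Consecutive ratio: -54/(-18) = 3, and -162/(-54) = 3, so r = 3.
Then A·3^1 = -18 gives A = -6, and T(m) = -6·3^m.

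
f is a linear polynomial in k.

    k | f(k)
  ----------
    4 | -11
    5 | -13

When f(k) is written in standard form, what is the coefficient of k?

-2

Write f(k) = ak + b; the 2 given values yield a linear system in the 2 coefficients.
Solving, f(k) = -2k - 3.
The coefficient of k is -2.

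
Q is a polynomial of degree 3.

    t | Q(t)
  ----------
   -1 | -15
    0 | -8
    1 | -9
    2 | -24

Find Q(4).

-120

Write Q(t) = at³ + bt² + ct + d; the 4 given values yield a linear system in the 4 coefficients.
Solving, Q(t) = -t³ - 4t² + 4t - 8.
Then Q(4) = -120.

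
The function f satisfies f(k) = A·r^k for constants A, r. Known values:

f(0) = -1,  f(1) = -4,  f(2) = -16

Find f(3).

-64

Consecutive ratio: -4/(-1) = 4, and -16/(-4) = 4, so r = 4.
Then A·4^0 = -1 gives A = -1, and f(k) = -1·4^k.
f(3) = -1·4^3 = -64.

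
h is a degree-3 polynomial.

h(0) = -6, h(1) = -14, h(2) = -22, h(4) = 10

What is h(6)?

186

Write h(x) = ax³ + bx² + cx + d; the 4 given values yield a linear system in the 4 coefficients.
Solving, h(x) = 2x³ - 6x² - 4x - 6.
Then h(6) = 186.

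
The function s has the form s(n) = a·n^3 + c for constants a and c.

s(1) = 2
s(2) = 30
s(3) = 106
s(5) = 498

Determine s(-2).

-34

From s(1) = 2 and s(2) = 30: 1a + c = 2 and 8a + c = 30.
Subtracting: 7a = 28, so a = 4; then c = 2 − 4·1 = -2.
So s(n) = 4n³ − 2, and s(-2) = -34.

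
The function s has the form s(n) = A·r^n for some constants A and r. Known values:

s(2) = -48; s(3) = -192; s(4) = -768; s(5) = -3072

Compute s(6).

Consecutive ratio: -192/(-48) = 4, and -768/(-192) = 4, so r = 4.
Then A·4^2 = -48 gives A = -3, and s(n) = -3·4^n.
s(6) = -3·4^6 = -12288.

-12288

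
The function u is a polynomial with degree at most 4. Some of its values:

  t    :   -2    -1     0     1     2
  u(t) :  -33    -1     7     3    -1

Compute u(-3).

-101

Write u(t) = at^4 + bt³ + ct² + dt + e; the 5 given values yield a linear system in the 5 coefficients.
Solving, the leading coefficient vanishes, and u(t) = 2t³ - 6t² + 7.
Then u(-3) = -101.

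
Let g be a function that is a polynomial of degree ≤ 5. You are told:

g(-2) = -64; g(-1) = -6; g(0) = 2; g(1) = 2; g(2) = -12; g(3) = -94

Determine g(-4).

-738

First differences: 58, 8, 0, -14, -82. Second differences: -50, -8, -14, -68. Third differences: 42, -6, -54. Fourth differences: -48, -48.
Level-4 differences are constant, so g has degree 4.
Fitting a degree-4 polynomial gives g(k) = -2k^4 + 3k³ - 2k² + k + 2.
Then g(-4) = -738.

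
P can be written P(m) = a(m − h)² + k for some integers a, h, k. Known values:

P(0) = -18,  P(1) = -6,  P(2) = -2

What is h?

2

First differences 12, 4; second difference -8 = 2a, so a = -4.
Expanding, the m-coefficient is −2ah = 8h; matching it to the data gives h = 2, and then k = -2.
So P(m) = -4(m − 2)² − 2.
Hence h = 2.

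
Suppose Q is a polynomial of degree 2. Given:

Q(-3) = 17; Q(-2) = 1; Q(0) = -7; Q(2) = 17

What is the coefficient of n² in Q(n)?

4

Write Q(n) = an² + bn + c; the 4 given values yield a linear system in the 3 coefficients.
Solving, Q(n) = 4n² + 4n - 7.
The coefficient of n² is 4.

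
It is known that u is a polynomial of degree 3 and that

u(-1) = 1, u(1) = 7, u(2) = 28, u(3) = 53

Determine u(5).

Write u(x) = ax³ + bx² + cx + d; the 4 given values yield a linear system in the 4 coefficients.
Solving, u(x) = -x³ + 8x² + 4x - 4.
Then u(5) = 91.

91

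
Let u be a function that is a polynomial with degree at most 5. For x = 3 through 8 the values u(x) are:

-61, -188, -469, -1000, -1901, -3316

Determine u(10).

First differences: -127, -281, -531, -901, -1415. Second differences: -154, -250, -370, -514. Third differences: -96, -120, -144. Fourth differences: -24, -24.
Level-4 differences are constant, so u has degree 4.
Fitting a degree-4 polynomial gives u(x) = -x^4 + 2x³ - 4x² + 2x - 4.
Then u(10) = -8384.

-8384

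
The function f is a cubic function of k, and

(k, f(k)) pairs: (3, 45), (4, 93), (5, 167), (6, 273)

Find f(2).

Write f(k) = ak³ + bk² + ck + d; the 4 given values yield a linear system in the 4 coefficients.
Solving, f(k) = k³ + k² + 4k - 3.
Then f(2) = 17.

17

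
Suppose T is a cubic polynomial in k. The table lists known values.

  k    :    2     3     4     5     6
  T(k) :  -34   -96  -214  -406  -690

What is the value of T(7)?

Write T(k) = ak³ + bk² + ck + d; the 5 given values yield a linear system in the 4 coefficients.
Solving, T(k) = -3k³ - k² - 6.
Then T(7) = -1084.

-1084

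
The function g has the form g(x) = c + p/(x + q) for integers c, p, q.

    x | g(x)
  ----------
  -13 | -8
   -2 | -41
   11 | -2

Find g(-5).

-14

(g(x) − c)(x + q) = p for each data point; the three points give a linear system in c and q, then p follows.
Solving: c = -5, q = 1, p = 36, so g(x) = -5 + 36/(x + 1).
Then g(-5) = -5 + 36/(-4) = -14.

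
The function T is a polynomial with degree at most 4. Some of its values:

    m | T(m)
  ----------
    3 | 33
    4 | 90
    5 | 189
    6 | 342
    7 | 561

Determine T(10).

1734

First differences: 57, 99, 153, 219. Second differences: 42, 54, 66. Third differences: 12, 12.
Level-3 differences are constant, so T has degree 3.
Fitting a degree-3 polynomial gives T(m) = 2m³ - 3m² + 4m - 6.
Then T(10) = 1734.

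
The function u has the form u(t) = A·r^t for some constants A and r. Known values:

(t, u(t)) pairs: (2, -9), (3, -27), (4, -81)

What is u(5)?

-243

Consecutive ratio: -27/(-9) = 3, and -81/(-27) = 3, so r = 3.
Then A·3^2 = -9 gives A = -1, and u(t) = -1·3^t.
u(5) = -1·3^5 = -243.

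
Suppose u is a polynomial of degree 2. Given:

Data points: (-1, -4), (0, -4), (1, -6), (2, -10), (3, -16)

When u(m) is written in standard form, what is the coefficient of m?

First differences: 0, -2, -4, -6. Second differences: -2, -2, -2.
Level-2 differences are constant, so u has degree 2.
Fitting a degree-2 polynomial gives u(m) = -m² - m - 4.
The coefficient of m is -1.

-1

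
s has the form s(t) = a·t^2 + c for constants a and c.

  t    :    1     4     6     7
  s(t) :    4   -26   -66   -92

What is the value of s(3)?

From s(1) = 4 and s(4) = -26: 1a + c = 4 and 16a + c = -26.
Subtracting: 15a = -30, so a = -2; then c = 4 − (-2)·1 = 6.
So s(t) = -2t² + 6, and s(3) = -12.

-12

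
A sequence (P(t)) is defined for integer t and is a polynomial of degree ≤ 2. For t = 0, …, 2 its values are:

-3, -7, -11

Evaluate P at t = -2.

5

First differences: -4, -4.
Level-1 differences are constant, so P has degree 1.
Fitting a degree-1 polynomial gives P(t) = -4t - 3.
Then P(-2) = 5.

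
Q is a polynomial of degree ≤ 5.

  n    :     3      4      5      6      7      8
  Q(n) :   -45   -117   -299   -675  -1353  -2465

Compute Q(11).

-10085

Write Q(n) = an^5 + bn^4 + cn³ + dn² + en + p; the 6 given values yield a linear system in the 6 coefficients.
Solving, the leading coefficient vanishes, and Q(n) = -n^4 + 4n³ - 6n² - 3n - 9.
Then Q(11) = -10085.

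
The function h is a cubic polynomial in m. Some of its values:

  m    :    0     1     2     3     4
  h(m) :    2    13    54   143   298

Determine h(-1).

Write h(m) = am³ + bm² + cm + d; the 5 given values yield a linear system in the 4 coefficients.
Solving, h(m) = 3m³ + 6m² + 2m + 2.
Then h(-1) = 3.

3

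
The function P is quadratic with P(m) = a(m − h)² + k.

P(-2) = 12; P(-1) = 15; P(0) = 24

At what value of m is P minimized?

-2

First differences 3, 9; second difference 6 = 2a, so a = 3.
Expanding, the m-coefficient is −2ah = -6h; matching it to the data gives h = -2, and then k = 12.
So P(m) = 3(m + 2)² + 12.
Hence h = -2.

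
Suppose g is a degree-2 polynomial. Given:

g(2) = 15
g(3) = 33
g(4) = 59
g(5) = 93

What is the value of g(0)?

3

Write g(n) = an² + bn + c; the 4 given values yield a linear system in the 3 coefficients.
Solving, g(n) = 4n² - 2n + 3.
Then g(0) = 3.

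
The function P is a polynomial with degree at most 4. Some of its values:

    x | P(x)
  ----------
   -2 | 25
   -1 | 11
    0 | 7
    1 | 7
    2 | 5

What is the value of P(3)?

-5

Write P(x) = ax^4 + bx³ + cx² + dx + e; the 5 given values yield a linear system in the 5 coefficients.
Solving, the leading coefficient vanishes, and P(x) = -x³ + 2x² - x + 7.
Then P(3) = -5.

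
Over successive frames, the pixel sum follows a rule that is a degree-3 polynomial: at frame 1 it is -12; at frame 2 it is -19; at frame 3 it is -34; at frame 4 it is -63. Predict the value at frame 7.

-294

Write the value at k as Q(k).
Write Q(k) = ak³ + bk² + ck + d; the 4 given values yield a linear system in the 4 coefficients.
Solving, Q(k) = -k³ + 2k² - 6k - 7.
Then Q(7) = -294.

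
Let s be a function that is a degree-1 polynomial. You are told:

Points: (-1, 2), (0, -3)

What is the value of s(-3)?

12

Write s(m) = am + b; the 2 given values yield a linear system in the 2 coefficients.
Solving, s(m) = -5m - 3.
Then s(-3) = 12.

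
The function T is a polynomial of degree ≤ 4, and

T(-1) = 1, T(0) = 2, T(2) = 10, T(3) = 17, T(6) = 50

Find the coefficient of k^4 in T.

0

Write T(k) = ak^4 + bk³ + ck² + dk + e; the 5 given values yield a linear system in the 5 coefficients.
Solving, the top 2 coefficients vanish, and T(k) = k² + 2k + 2.
The coefficient of k^4 is 0.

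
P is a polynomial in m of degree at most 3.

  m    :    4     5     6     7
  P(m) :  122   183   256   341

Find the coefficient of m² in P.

6

Write P(m) = am³ + bm² + cm + d; the 4 given values yield a linear system in the 4 coefficients.
Solving, the leading coefficient vanishes, and P(m) = 6m² + 7m - 2.
The coefficient of m² is 6.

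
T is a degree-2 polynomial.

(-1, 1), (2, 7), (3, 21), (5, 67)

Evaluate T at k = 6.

Write T(k) = ak² + bk + c; the 4 given values yield a linear system in the 3 coefficients.
Solving, T(k) = 3k² - k - 3.
Then T(6) = 99.

99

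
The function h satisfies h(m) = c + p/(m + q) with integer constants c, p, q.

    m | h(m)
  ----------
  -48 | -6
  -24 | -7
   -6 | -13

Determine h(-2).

-29

(h(m) − c)(m + q) = p for each data point; the three points give a linear system in c and q, then p follows.
Solving: c = -5, q = 0, p = 48, so h(m) = -5 + 48/(m + 0).
Then h(-2) = -5 + 48/(-2) = -29.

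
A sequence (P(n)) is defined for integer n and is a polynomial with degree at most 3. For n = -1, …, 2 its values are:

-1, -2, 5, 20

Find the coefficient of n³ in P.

0

First differences: -1, 7, 15. Second differences: 8, 8.
Level-2 differences are constant, so P has degree 2.
Fitting a degree-2 polynomial gives P(n) = 4n² + 3n - 2.
The coefficient of n³ is 0.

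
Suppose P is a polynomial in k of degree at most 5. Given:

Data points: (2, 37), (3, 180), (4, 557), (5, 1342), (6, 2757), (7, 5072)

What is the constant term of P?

-3

Write P(k) = ak^5 + bk^4 + ck³ + dk² + ek + p; the 6 given values yield a linear system in the 6 coefficients.
Solving, the leading coefficient vanishes, and P(k) = 2k^4 + k³ - 2k² + 4k - 3.
The constant term is P(0) = -3.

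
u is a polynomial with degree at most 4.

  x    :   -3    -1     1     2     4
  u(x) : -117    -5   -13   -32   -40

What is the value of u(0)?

Write u(x) = ax^4 + bx³ + cx² + dx + e; the 5 given values yield a linear system in the 5 coefficients.
Solving, the leading coefficient vanishes, and u(x) = 2x³ - 9x² - 6x.
Then u(0) = 0.

0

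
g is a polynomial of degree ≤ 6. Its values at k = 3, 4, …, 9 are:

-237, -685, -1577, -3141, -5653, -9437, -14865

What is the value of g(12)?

-45453

First differences: -448, -892, -1564, -2512, -3784, -5428. Second differences: -444, -672, -948, -1272, -1644. Third differences: -228, -276, -324, -372. Fourth differences: -48, -48, -48.
Level-4 differences are constant, so g has degree 4.
Fitting a degree-4 polynomial gives g(k) = -2k^4 - 2k³ - 4k² + 4k + 3.
Then g(12) = -45453.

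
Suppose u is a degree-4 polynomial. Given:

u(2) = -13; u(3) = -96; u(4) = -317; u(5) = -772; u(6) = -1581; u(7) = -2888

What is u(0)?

3

First differences: -83, -221, -455, -809, -1307. Second differences: -138, -234, -354, -498. Third differences: -96, -120, -144. Fourth differences: -24, -24.
Level-4 differences are constant, so u has degree 4.
Fitting a degree-4 polynomial gives u(n) = -n^4 - 2n³ + 4n² + 3.
The constant term is u(0) = 3.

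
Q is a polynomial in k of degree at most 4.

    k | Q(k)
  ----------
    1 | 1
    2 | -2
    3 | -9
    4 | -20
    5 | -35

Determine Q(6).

Write Q(k) = ak^4 + bk³ + ck² + dk + e; the 5 given values yield a linear system in the 5 coefficients.
Solving, the top 2 coefficients vanish, and Q(k) = -2k² + 3k.
Then Q(6) = -54.

-54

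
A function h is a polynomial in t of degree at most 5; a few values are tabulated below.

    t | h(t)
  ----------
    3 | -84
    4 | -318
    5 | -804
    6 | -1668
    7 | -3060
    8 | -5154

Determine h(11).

First differences: -234, -486, -864, -1392, -2094. Second differences: -252, -378, -528, -702. Third differences: -126, -150, -174. Fourth differences: -24, -24.
Level-4 differences are constant, so h has degree 4.
Fitting a degree-4 polynomial gives h(t) = -t^4 - 3t³ + 7t² + 3t + 6.
Then h(11) = -17748.

-17748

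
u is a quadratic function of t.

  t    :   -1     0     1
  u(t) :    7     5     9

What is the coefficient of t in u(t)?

Write u(t) = at² + bt + c; the 3 given values yield a linear system in the 3 coefficients.
Solving, u(t) = 3t² + t + 5.
The coefficient of t is 1.

1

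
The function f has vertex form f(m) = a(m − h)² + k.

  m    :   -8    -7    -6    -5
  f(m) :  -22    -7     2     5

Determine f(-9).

-43

First differences 15, 9, 3; second difference -6 = 2a, so a = -3.
Expanding, the m-coefficient is −2ah = 6h; matching it to the data gives h = -5, and then k = 5.
So f(m) = -3(m + 5)² + 5.
f(-9) = -3·(-4)² + 5 = -43.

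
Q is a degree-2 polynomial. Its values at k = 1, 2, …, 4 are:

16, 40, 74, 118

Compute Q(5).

172

First differences: 24, 34, 44. Second differences: 10, 10.
Level-2 differences are constant, so Q has degree 2.
Extending the table by one column gives the next first difference 54, so Q(5) = 118 + 54 = 172.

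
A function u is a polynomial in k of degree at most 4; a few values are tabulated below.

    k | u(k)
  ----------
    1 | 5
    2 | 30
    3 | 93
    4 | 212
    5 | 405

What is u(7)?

First differences: 25, 63, 119, 193. Second differences: 38, 56, 74. Third differences: 18, 18.
Level-3 differences are constant, so u has degree 3.
Fitting a degree-3 polynomial gives u(k) = 3k³ + k² + k.
Then u(7) = 1085.

1085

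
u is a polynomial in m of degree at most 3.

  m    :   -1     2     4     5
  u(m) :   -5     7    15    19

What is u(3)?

11

Write u(m) = am³ + bm² + cm + d; the 4 given values yield a linear system in the 4 coefficients.
Solving, the top 2 coefficients vanish, and u(m) = 4m - 1.
Then u(3) = 11.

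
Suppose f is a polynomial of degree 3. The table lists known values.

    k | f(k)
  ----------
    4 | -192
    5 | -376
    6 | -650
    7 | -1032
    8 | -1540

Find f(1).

First differences: -184, -274, -382, -508. Second differences: -90, -108, -126. Third differences: -18, -18.
Level-3 differences are constant, so f has degree 3.
Fitting a degree-3 polynomial gives f(k) = -3k³ - k + 4.
Then f(1) = 0.

0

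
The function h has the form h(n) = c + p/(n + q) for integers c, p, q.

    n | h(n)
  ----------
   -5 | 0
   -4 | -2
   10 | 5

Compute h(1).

(h(n) − c)(n + q) = p for each data point; the three points give a linear system in c and q, then p follows.
Solving: c = 4, q = 2, p = 12, so h(n) = 4 + 12/(n + 2).
Then h(1) = 4 + 12/3 = 8.

8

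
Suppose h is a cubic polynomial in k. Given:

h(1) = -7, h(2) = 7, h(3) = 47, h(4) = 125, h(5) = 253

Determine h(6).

443

First differences: 14, 40, 78, 128. Second differences: 26, 38, 50. Third differences: 12, 12.
Level-3 differences are constant, so h has degree 3.
Fitting a degree-3 polynomial gives h(k) = 2k³ + k² - 3k - 7.
Then h(6) = 443.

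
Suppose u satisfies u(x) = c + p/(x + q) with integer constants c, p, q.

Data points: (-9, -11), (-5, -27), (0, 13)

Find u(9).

1

(u(x) − c)(x + q) = p for each data point; the three points give a linear system in c and q, then p follows.
Solving: c = -3, q = 3, p = 48, so u(x) = -3 + 48/(x + 3).
Then u(9) = -3 + 48/12 = 1.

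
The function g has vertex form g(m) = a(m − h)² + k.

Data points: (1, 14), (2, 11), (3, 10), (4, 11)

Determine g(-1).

26

First differences -3, -1, 1; second difference 2 = 2a, so a = 1.
Expanding, the m-coefficient is −2ah = -2h; matching it to the data gives h = 3, and then k = 10.
So g(m) = 1(m − 3)² + 10.
g(-1) = 1·(-4)² + 10 = 26.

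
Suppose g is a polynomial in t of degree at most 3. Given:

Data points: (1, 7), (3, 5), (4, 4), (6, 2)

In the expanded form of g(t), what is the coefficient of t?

Write g(t) = at³ + bt² + ct + d; the 4 given values yield a linear system in the 4 coefficients.
Solving, the top 2 coefficients vanish, and g(t) = -t + 8.
The coefficient of t is -1.

-1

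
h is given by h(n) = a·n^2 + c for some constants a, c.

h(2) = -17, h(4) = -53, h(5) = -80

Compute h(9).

-248

From h(2) = -17 and h(4) = -53: 4a + c = -17 and 16a + c = -53.
Subtracting: 12a = -36, so a = -3; then c = -17 − (-3)·4 = -5.
So h(n) = -3n² − 5, and h(9) = -248.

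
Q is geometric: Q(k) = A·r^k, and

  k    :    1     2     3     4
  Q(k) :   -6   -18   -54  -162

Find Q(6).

-1458

Consecutive ratio: -18/(-6) = 3, and -54/(-18) = 3, so r = 3.
Then A·3^1 = -6 gives A = -2, and Q(k) = -2·3^k.
Q(6) = -2·3^6 = -1458.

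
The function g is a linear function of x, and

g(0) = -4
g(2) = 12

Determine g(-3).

-28

Write g(x) = ax + b; the 2 given values yield a linear system in the 2 coefficients.
Solving, g(x) = 8x - 4.
Then g(-3) = -28.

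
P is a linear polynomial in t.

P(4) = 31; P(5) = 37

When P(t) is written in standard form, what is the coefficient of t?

6

Write P(t) = at + b; the 2 given values yield a linear system in the 2 coefficients.
Solving, P(t) = 6t + 7.
The coefficient of t is 6.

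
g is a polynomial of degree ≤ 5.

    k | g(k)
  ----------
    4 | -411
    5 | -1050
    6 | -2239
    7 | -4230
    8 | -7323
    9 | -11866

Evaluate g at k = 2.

-15

First differences: -639, -1189, -1991, -3093, -4543. Second differences: -550, -802, -1102, -1450. Third differences: -252, -300, -348. Fourth differences: -48, -48.
Level-4 differences are constant, so g has degree 4.
Fitting a degree-4 polynomial gives g(k) = -2k^4 + 2k³ - 3k² + 4k + 5.
Then g(2) = -15.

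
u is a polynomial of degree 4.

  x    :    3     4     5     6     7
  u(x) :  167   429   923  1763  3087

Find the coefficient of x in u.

1

Write u(x) = ax^4 + bx³ + cx² + dx + e; the 5 given values yield a linear system in the 5 coefficients.
Solving, u(x) = x^4 + x³ + 7x² + x - 7.
The coefficient of x is 1.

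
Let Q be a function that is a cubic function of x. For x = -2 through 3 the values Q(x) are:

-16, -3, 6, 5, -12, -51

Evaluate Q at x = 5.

-219

First differences: 13, 9, -1, -17, -39. Second differences: -4, -10, -16, -22. Third differences: -6, -6, -6.
Level-3 differences are constant, so Q has degree 3.
Fitting a degree-3 polynomial gives Q(x) = -x³ - 5x² + 5x + 6.
Then Q(5) = -219.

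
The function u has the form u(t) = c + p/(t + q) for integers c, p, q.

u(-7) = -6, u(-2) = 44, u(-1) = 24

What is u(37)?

(u(t) − c)(t + q) = p for each data point; the three points give a linear system in c and q, then p follows.
Solving: c = 4, q = 3, p = 40, so u(t) = 4 + 40/(t + 3).
Then u(37) = 4 + 40/40 = 5.

5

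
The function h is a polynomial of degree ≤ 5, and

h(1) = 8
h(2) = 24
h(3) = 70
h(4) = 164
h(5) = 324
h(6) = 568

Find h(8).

1380

First differences: 16, 46, 94, 160, 244. Second differences: 30, 48, 66, 84. Third differences: 18, 18, 18.
Level-3 differences are constant, so h has degree 3.
Fitting a degree-3 polynomial gives h(t) = 3t³ - 3t² + 4t + 4.
Then h(8) = 1380.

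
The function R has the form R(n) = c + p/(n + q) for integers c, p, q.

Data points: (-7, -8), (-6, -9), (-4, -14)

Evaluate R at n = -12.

-6

(R(n) − c)(n + q) = p for each data point; the three points give a linear system in c and q, then p follows.
Solving: c = -4, q = 2, p = 20, so R(n) = -4 + 20/(n + 2).
Then R(-12) = -4 + 20/(-10) = -6.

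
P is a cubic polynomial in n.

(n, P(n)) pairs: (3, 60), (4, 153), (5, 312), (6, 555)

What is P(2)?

Write P(n) = an³ + bn² + cn + d; the 4 given values yield a linear system in the 4 coefficients.
Solving, P(n) = 3n³ - 3n² + 3n - 3.
Then P(2) = 15.

15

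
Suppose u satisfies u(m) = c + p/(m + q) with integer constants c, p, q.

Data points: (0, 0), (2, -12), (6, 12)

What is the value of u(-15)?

5

(u(m) − c)(m + q) = p for each data point; the three points give a linear system in c and q, then p follows.
Solving: c = 6, q = -3, p = 18, so u(m) = 6 + 18/(m − 3).
Then u(-15) = 6 + 18/(-18) = 5.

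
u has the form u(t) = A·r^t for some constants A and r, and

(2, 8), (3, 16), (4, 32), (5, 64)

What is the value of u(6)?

128

Consecutive ratio: 16/8 = 2, and 32/16 = 2, so r = 2.
Then A·2^2 = 8 gives A = 2, and u(t) = 2·2^t.
u(6) = 2·2^6 = 128.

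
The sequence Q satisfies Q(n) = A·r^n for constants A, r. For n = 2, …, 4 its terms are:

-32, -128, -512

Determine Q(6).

Consecutive ratio: -128/(-32) = 4, and -512/(-128) = 4, so r = 4.
Then A·4^2 = -32 gives A = -2, and Q(n) = -2·4^n.
Q(6) = -2·4^6 = -8192.

-8192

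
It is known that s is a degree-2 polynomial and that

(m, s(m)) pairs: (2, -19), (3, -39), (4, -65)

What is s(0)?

Write s(m) = am² + bm + c; the 3 given values yield a linear system in the 3 coefficients.
Solving, s(m) = -3m² - 5m + 3.
The constant term is s(0) = 3.

3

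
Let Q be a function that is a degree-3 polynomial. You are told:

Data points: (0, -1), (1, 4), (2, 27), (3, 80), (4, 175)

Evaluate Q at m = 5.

First differences: 5, 23, 53, 95. Second differences: 18, 30, 42. Third differences: 12, 12.
Level-3 differences are constant, so Q has degree 3.
Extending the table by one column gives the next first difference 149, so Q(5) = 175 + 149 = 324.

324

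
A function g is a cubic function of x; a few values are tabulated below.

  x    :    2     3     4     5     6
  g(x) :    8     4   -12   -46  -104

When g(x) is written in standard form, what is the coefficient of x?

0

First differences: -4, -16, -34, -58. Second differences: -12, -18, -24. Third differences: -6, -6.
Level-3 differences are constant, so g has degree 3.
Fitting a degree-3 polynomial gives g(x) = -x³ + 3x² + 4.
The coefficient of x is 0.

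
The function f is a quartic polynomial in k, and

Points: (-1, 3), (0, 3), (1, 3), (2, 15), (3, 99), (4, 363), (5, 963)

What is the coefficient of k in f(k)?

Write f(k) = ak^4 + bk³ + ck² + dk + e; the 7 given values yield a linear system in the 5 coefficients.
Solving, f(k) = 2k^4 - 2k³ - 2k² + 2k + 3.
The coefficient of k is 2.

2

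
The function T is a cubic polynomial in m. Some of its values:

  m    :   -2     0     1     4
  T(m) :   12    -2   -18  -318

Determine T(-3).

Write T(m) = am³ + bm² + cm + d; the 4 given values yield a linear system in the 4 coefficients.
Solving, T(m) = -3m³ - 6m² - 7m - 2.
Then T(-3) = 46.

46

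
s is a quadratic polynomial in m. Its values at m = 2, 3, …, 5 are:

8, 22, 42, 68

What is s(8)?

182

Write s(m) = am² + bm + c; the 4 given values yield a linear system in the 3 coefficients.
Solving, s(m) = 3m² - m - 2.
Then s(8) = 182.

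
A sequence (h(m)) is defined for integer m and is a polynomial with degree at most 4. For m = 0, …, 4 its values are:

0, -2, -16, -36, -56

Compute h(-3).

-126

Write h(m) = am^4 + bm³ + cm² + dm + e; the 5 given values yield a linear system in the 5 coefficients.
Solving, the leading coefficient vanishes, and h(m) = m³ - 9m² + 6m.
Then h(-3) = -126.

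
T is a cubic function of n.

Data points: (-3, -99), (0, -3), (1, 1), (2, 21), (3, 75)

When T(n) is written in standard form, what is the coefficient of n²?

-1

Write T(n) = an³ + bn² + cn + d; the 5 given values yield a linear system in the 4 coefficients.
Solving, T(n) = 3n³ - n² + 2n - 3.
The coefficient of n² is -1.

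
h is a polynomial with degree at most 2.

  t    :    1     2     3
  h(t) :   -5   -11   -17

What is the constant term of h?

1

Write h(t) = at² + bt + c; the 3 given values yield a linear system in the 3 coefficients.
Solving, the leading coefficient vanishes, and h(t) = -6t + 1.
The constant term is h(0) = 1.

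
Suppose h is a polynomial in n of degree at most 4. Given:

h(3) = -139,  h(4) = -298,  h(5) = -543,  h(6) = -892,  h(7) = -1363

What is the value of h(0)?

2

Write h(n) = an^4 + bn³ + cn² + dn + e; the 5 given values yield a linear system in the 5 coefficients.
Solving, the leading coefficient vanishes, and h(n) = -3n³ - 7n² + n + 2.
Then h(0) = 2.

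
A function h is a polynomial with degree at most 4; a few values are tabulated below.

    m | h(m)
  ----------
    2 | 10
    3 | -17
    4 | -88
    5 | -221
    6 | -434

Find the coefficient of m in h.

Write h(m) = am^4 + bm³ + cm² + dm + e; the 5 given values yield a linear system in the 5 coefficients.
Solving, the leading coefficient vanishes, and h(m) = -3m³ + 5m² + 5m + 4.
The coefficient of m is 5.

5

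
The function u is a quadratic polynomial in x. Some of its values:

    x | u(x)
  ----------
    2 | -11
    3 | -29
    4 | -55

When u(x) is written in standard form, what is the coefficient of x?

2

Write u(x) = ax² + bx + c; the 3 given values yield a linear system in the 3 coefficients.
Solving, u(x) = -4x² + 2x + 1.
The coefficient of x is 2.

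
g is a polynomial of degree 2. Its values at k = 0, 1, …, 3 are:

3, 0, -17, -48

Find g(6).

-225

First differences: -3, -17, -31. Second differences: -14, -14.
Level-2 differences are constant, so g has degree 2.
Fitting a degree-2 polynomial gives g(k) = -7k² + 4k + 3.
Then g(6) = -225.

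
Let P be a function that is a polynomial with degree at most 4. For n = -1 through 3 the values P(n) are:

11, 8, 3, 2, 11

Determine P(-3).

-13

First differences: -3, -5, -1, 9. Second differences: -2, 4, 10. Third differences: 6, 6.
Level-3 differences are constant, so P has degree 3.
Fitting a degree-3 polynomial gives P(n) = n³ - n² - 5n + 8.
Then P(-3) = -13.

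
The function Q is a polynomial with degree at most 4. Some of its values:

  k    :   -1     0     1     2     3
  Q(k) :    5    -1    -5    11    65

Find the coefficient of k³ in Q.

First differences: -6, -4, 16, 54. Second differences: 2, 20, 38. Third differences: 18, 18.
Level-3 differences are constant, so Q has degree 3.
Fitting a degree-3 polynomial gives Q(k) = 3k³ + k² - 8k - 1.
The coefficient of k³ is 3.

3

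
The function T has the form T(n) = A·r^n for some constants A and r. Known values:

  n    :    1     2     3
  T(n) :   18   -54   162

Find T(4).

-486

Consecutive ratio: -54/18 = -3, and 162/(-54) = -3, so r = -3.
Then A·(-3)^1 = 18 gives A = -6, and T(n) = -6·(-3)^n.
T(4) = -6·(-3)^4 = -486.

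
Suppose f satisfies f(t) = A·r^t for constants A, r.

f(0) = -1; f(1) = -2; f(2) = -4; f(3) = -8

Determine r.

2

Consecutive ratio: -2/(-1) = 2, and -4/(-2) = 2, so r = 2.
Then A·2^0 = -1 gives A = -1, and f(t) = -1·2^t.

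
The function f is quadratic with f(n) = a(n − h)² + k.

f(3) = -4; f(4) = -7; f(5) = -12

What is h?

2

First differences -3, -5; second difference -2 = 2a, so a = -1.
Expanding, the n-coefficient is −2ah = 2h; matching it to the data gives h = 2, and then k = -3.
So f(n) = -1(n − 2)² − 3.
Hence h = 2.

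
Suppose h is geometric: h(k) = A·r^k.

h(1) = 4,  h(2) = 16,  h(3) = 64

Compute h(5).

1024

Consecutive ratio: 16/4 = 4, and 64/16 = 4, so r = 4.
Then A·4^1 = 4 gives A = 1, and h(k) = 1·4^k.
h(5) = 1·4^5 = 1024.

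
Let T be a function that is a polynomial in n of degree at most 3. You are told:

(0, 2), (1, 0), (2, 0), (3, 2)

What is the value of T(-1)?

First differences: -2, 0, 2. Second differences: 2, 2.
Level-2 differences are constant, so T has degree 2.
Fitting a degree-2 polynomial gives T(n) = n² - 3n + 2.
Then T(-1) = 6.

6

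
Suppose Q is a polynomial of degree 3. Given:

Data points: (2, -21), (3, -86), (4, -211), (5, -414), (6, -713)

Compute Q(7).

Write Q(x) = ax³ + bx² + cx + d; the 5 given values yield a linear system in the 4 coefficients.
Solving, Q(x) = -3x³ - 3x² + 7x + 1.
Then Q(7) = -1126.

-1126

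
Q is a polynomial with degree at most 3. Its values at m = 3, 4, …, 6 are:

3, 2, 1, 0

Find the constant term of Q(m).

6

First differences: -1, -1, -1.
Level-1 differences are constant, so Q has degree 1.
Fitting a degree-1 polynomial gives Q(m) = -m + 6.
The constant term is Q(0) = 6.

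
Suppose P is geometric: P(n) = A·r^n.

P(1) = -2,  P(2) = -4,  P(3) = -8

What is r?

Consecutive ratio: -4/(-2) = 2, and -8/(-4) = 2, so r = 2.
Then A·2^1 = -2 gives A = -1, and P(n) = -1·2^n.

2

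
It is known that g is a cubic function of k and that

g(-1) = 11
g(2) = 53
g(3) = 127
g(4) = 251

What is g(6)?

697

Write g(k) = ak³ + bk² + ck + d; the 4 given values yield a linear system in the 4 coefficients.
Solving, g(k) = 2k³ + 7k² + k + 7.
Then g(6) = 697.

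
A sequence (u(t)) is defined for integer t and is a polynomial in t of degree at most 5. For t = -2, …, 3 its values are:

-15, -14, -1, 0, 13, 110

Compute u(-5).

First differences: 1, 13, 1, 13, 97. Second differences: 12, -12, 12, 84. Third differences: -24, 24, 72. Fourth differences: 48, 48.
Level-4 differences are constant, so u has degree 4.
Fitting a degree-4 polynomial gives u(t) = 2t^4 - 8t² + 7t - 1.
Then u(-5) = 1014.

1014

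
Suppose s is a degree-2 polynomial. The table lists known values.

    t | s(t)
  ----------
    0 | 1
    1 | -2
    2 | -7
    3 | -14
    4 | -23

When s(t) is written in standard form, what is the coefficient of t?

-2

First differences: -3, -5, -7, -9. Second differences: -2, -2, -2.
Level-2 differences are constant, so s has degree 2.
Fitting a degree-2 polynomial gives s(t) = -t² - 2t + 1.
The coefficient of t is -2.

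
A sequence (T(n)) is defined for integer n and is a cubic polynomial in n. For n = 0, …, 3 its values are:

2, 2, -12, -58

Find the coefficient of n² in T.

Write T(n) = an³ + bn² + cn + d; the 4 given values yield a linear system in the 4 coefficients.
Solving, T(n) = -3n³ + 2n² + n + 2.
The coefficient of n² is 2.

2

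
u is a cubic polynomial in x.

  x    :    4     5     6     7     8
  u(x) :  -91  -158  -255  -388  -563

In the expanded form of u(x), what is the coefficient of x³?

First differences: -67, -97, -133, -175. Second differences: -30, -36, -42. Third differences: -6, -6.
Level-3 differences are constant, so u has degree 3.
Fitting a degree-3 polynomial gives u(x) = -x³ - 6x - 3.
The coefficient of x³ is -1.

-1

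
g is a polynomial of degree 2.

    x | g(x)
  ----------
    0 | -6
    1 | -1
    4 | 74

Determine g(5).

Write g(x) = ax² + bx + c; the 3 given values yield a linear system in the 3 coefficients.
Solving, g(x) = 5x² - 6.
Then g(5) = 119.

119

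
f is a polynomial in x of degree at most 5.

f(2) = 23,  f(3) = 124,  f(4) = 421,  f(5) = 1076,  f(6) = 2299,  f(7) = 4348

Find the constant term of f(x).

1

First differences: 101, 297, 655, 1223, 2049. Second differences: 196, 358, 568, 826. Third differences: 162, 210, 258. Fourth differences: 48, 48.
Level-4 differences are constant, so f has degree 4.
Fitting a degree-4 polynomial gives f(x) = 2x^4 - x³ - 3x² + 5x + 1.
The constant term is f(0) = 1.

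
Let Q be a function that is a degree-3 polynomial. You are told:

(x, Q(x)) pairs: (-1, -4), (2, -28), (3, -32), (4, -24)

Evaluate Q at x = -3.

Write Q(x) = ax³ + bx² + cx + d; the 4 given values yield a linear system in the 4 coefficients.
Solving, Q(x) = x³ - 3x² - 8x - 8.
Then Q(-3) = -38.

-38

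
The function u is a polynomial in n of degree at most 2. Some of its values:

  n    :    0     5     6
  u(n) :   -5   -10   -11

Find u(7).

-12

Write u(n) = an² + bn + c; the 3 given values yield a linear system in the 3 coefficients.
Solving, the leading coefficient vanishes, and u(n) = -n - 5.
Then u(7) = -12.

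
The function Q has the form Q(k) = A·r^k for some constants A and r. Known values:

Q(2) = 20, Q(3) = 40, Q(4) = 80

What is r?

2

Consecutive ratio: 40/20 = 2, and 80/40 = 2, so r = 2.
Then A·2^2 = 20 gives A = 5, and Q(k) = 5·2^k.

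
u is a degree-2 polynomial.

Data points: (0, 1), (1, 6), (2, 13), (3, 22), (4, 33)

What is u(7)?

First differences: 5, 7, 9, 11. Second differences: 2, 2, 2.
Level-2 differences are constant, so u has degree 2.
Fitting a degree-2 polynomial gives u(m) = m² + 4m + 1.
Then u(7) = 78.

78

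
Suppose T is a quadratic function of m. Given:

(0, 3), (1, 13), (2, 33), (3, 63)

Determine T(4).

103

First differences: 10, 20, 30. Second differences: 10, 10.
Level-2 differences are constant, so T has degree 2.
Extending the table by one column gives the next first difference 40, so T(4) = 63 + 40 = 103.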